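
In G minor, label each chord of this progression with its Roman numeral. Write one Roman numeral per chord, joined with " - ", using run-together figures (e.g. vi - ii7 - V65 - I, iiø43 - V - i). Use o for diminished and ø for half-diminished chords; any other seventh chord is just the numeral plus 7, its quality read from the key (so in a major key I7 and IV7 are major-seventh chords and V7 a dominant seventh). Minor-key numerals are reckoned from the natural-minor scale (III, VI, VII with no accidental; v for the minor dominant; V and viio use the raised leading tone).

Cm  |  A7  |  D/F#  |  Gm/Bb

iv - V7/V - V6 - i6

Cm: minor triad on C = scale degree 4 → iv.
A7 is the secondary dominant of V (dominant seventh chord on A): V7/V.
D/F#: major triad on D = scale degree 5 → V6.
Gm/Bb: root G is the tonic; minor triad there is i6.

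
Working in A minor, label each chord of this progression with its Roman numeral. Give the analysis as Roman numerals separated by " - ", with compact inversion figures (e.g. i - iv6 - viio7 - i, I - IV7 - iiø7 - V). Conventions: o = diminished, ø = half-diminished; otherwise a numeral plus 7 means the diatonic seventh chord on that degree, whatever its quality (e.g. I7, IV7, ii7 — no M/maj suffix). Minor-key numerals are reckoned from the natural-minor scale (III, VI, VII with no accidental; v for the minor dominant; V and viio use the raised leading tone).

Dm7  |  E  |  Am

Dm7 has root D, degree 4 in A minor, so iv7.
E has root E, degree 5 in A minor, so V.
Am has root A, degree 1 in A minor, so i.

iv7 - V - i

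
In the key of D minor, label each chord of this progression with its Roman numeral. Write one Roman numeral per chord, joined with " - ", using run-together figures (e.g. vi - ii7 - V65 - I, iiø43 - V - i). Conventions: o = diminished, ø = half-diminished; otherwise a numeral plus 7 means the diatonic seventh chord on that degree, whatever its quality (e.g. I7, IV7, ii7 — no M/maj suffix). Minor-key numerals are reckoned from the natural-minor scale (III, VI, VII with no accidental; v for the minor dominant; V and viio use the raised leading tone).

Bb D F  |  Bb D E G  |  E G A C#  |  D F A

Bb-D-F: root Bb is the submediant; major triad there is VI.
Bb-D-E-G: half-diminished seventh chord on E = scale degree 2 → iiø43.
E-G-A-C#: root A is the dominant; dominant seventh chord there is V43.
D-F-A has root D, degree 1 in D minor, so i.

VI - iiø43 - V43 - i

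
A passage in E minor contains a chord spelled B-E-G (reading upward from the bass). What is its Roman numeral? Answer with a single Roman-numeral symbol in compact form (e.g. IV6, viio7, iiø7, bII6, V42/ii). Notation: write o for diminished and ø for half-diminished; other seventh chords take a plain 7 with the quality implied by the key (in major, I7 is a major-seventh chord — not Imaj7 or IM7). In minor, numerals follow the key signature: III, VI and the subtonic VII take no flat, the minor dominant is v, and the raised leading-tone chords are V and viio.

i64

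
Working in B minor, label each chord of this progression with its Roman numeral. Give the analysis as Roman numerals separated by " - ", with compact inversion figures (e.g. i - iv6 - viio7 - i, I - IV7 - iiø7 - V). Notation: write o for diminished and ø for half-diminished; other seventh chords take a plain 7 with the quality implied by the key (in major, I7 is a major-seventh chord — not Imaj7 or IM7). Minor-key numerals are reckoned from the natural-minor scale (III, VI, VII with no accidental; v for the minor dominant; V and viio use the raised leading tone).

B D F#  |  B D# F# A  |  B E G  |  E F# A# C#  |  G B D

B-D-F# has root B, degree 1 in B minor, so i.
B-D#-F#-A: a dominant seventh chord on B, the applied dominant of iv → V7/iv.
B-E-G: root E is the subdominant; minor triad there is iv64.
E-F#-A#-C#: root F# is the dominant; dominant seventh chord there is V42.
G-B-D has root G, degree 6 in B minor, so VI.

i - V7/iv - iv64 - V42 - VI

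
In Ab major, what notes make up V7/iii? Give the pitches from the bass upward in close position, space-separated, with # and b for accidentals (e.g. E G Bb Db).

V7/iii is a secondary dominant — the dominant seventh of iii. iii in Ab major is C, so the applied chord's root is G, a perfect fifth above.
Building a dominant seventh chord on G gives G-B-D-F.

G B D F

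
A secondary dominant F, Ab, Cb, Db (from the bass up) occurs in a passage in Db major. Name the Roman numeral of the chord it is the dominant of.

IV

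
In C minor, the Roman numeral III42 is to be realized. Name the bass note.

III in C minor has root Eb; the chord is Eb-G-Bb-D.
The figure 42 means third inversion — the seventh is in the bass.

D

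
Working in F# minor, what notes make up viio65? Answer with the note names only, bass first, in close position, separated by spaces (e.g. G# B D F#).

G# B D E#

In F# minor, the leading-tone chord is built on the raised seventh degree, E#.
That chord is spelled E#-G#-B-D.
The figured bass 65 indicates first inversion, placing the third (G#) in the bass: G#-B-D-E#.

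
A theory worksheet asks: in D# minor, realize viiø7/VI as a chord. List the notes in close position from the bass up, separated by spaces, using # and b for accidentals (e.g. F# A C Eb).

A# C# E G#

viiø7/VI is a secondary leading-tone chord. The target VI is B in D# minor; the applied chord is rooted a semitone below, on A#.
Building a half-diminished seventh chord on A# gives A#-C#-E-G#.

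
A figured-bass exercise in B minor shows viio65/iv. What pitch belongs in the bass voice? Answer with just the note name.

The applied chord viio65/iv is rooted on D#: D#-F#-A-C.
The figure 65 means first inversion — the third is in the bass.

F#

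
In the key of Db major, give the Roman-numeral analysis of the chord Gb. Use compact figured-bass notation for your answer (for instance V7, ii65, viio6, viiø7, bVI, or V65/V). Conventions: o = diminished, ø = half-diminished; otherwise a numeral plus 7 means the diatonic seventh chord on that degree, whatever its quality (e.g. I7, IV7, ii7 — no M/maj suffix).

Stacked in thirds the chord is Gb-Bb-Db: a major triad on Gb.
Gb is scale degree 4 in Db major, and a major triad on that degree is written IV.

IV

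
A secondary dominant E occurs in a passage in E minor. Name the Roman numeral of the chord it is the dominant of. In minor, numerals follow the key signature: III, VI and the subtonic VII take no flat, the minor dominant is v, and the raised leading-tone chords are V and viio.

The chord is a major triad on E.
A dominant resolves down a perfect fifth: E → A. In E minor, A is scale degree 4, i.e. iv.

iv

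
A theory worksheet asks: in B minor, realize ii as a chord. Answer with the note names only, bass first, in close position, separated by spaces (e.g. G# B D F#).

Scale degree 2 in B minor is C#; here the chord built on it is altered to a minor triad. ii is the minor supertonic, borrowed from the parallel major (the Dorian ii).
So the chord is C#-E-G#, a minor triad.

C# E G#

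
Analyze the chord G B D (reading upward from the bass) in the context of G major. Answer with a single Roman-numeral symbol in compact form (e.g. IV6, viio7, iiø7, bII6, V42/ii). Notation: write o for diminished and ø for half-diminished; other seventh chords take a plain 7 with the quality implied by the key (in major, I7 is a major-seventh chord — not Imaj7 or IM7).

I

Stacked in thirds the chord is G-B-D: a major triad on G.
In G major, G is the tonic; the diatonic major triad there is I.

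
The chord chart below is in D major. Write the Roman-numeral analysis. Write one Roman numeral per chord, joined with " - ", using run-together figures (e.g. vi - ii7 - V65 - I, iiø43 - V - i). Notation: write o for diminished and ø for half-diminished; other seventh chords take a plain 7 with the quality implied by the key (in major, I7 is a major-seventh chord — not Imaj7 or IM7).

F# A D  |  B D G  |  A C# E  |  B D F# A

F#-A-D has root D, degree 1 in D major, so I6.
B-D-G: root G is the subdominant; major triad there is IV6.
A-C#-E: major triad on A = scale degree 5 → V.
B-D-F#-A has root B, degree 6 in D major, so vi7.

I6 - IV6 - V - vi7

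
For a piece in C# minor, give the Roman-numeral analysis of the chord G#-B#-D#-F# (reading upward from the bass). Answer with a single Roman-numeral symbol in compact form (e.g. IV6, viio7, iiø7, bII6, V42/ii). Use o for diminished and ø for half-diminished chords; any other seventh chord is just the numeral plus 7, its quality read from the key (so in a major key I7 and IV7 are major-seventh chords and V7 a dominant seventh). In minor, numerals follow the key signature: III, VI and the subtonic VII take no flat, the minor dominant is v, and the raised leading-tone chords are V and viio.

V7

Stacked in thirds the chord is G#-B#-D#-F#: a dominant seventh chord on G#.
G# is scale degree 5 in C# minor, and a dominant seventh chord on that degree is written V7.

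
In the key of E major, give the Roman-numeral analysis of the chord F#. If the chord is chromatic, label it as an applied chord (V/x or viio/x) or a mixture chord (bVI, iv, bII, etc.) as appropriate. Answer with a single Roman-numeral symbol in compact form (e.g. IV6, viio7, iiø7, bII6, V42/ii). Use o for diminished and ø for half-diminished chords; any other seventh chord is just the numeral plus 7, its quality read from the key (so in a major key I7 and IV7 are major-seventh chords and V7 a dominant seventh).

The pitches F#-A#-C# form a major triad rooted on F#.
F# is not a diatonic chord root with this quality in E major, but it lies a perfect fifth above B (V), so the chord functions as an applied dominant of V.

V/V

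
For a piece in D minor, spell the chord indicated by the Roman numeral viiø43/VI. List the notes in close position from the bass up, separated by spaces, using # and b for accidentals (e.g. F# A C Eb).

Eb G A C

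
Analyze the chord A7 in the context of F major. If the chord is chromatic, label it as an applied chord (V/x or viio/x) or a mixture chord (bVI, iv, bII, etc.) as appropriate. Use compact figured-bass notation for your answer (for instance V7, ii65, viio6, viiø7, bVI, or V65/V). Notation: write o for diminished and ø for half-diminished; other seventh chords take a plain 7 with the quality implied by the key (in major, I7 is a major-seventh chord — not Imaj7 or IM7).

V7/vi

Stacked in thirds the chord is A-C#-E-G: a dominant seventh chord on A.
A is not a diatonic chord root with this quality in F major, but it lies a perfect fifth above D (vi), so the chord functions as an applied dominant of vi.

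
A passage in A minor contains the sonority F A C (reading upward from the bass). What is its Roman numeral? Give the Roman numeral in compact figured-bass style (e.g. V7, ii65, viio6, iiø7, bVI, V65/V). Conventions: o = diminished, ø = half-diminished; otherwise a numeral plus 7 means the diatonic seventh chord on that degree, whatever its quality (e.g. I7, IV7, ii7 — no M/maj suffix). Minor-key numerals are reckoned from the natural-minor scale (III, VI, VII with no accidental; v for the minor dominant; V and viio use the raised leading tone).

VI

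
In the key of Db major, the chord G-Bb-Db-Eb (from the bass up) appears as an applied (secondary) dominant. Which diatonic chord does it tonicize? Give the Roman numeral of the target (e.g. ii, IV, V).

The chord is a dominant seventh chord on Eb.
A dominant resolves down a perfect fifth: Eb → Ab. In Db major, Ab is scale degree 5, i.e. V.

V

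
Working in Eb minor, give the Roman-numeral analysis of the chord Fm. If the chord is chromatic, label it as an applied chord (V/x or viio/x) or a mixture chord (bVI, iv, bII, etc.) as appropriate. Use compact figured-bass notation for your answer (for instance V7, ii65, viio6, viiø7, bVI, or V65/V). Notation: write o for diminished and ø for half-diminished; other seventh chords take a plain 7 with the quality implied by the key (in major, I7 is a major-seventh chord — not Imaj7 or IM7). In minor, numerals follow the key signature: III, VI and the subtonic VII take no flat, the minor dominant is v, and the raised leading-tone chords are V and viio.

ii

The pitches F-Ab-C form a minor triad rooted on F.
F is the second degree of Eb minor. This is the minor supertonic, borrowed from the parallel major (the Dorian ii).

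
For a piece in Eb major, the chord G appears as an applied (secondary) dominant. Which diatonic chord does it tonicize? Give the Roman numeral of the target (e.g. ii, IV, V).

vi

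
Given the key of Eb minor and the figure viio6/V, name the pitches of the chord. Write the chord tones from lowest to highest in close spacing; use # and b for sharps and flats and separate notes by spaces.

C Eb A

The slash marks an applied leading-tone chord: viio of V. In Eb minor, V is Bb, so the leading tone to it is A, a half step below.
Building a diminished triad on A gives A-C-Eb.
With the 6 figure the chord is in first inversion; from the bass C upward in close position it reads C-Eb-A.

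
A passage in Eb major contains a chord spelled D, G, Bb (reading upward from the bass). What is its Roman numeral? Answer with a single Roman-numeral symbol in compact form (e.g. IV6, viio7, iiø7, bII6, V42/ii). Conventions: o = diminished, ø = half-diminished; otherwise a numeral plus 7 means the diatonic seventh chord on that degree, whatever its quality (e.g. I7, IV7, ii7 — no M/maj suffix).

iii64

The pitches G-Bb-D form a minor triad rooted on G.
In Eb major, G is the mediant; the diatonic minor triad there is iii.
With D in the bass the chord is in second inversion, so the figured bass is 64.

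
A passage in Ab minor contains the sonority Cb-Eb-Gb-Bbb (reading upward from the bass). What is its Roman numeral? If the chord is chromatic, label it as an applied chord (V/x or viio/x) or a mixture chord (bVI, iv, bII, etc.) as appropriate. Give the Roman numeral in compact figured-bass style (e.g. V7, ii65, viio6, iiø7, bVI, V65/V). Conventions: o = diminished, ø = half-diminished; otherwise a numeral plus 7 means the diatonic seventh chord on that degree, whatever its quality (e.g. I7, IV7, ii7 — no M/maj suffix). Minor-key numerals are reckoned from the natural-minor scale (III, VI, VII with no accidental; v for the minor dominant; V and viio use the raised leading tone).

V7/VI

Stacked in thirds the chord is Cb-Eb-Gb-Bbb: a dominant seventh chord on Cb.
Cb is not a diatonic chord root with this quality in Ab minor, but it lies a perfect fifth above Fb (VI), so the chord functions as an applied dominant of VI.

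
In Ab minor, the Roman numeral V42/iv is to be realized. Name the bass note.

The applied chord V42/iv is rooted on Ab: Ab-C-Eb-Gb.
The figure 42 means third inversion — the seventh is in the bass.

Gb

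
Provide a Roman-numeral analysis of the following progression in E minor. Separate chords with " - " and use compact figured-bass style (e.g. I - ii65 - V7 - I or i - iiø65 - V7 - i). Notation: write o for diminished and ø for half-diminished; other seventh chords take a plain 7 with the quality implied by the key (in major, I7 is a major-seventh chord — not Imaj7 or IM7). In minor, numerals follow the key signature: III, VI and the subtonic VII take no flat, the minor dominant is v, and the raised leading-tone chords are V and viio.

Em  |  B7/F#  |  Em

i - V43 - i

Em: root E is the tonic; minor triad there is i.
B7/F#: dominant seventh chord on B = scale degree 5 → V43.
Em has root E, degree 1 in E minor, so i.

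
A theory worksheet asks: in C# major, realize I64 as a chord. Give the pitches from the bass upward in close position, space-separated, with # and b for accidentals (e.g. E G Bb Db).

G# C# E#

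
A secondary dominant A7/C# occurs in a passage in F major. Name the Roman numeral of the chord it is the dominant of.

vi

The chord is a dominant seventh chord on A.
A dominant resolves down a perfect fifth: A → D. In F major, D is scale degree 6, i.e. vi.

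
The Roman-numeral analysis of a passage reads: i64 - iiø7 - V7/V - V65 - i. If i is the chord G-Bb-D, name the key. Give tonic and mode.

G minor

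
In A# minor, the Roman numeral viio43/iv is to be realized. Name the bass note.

G#

The applied chord viio43/iv is rooted on C##: C##-E#-G#-B.
The figure 43 means second inversion — the fifth is in the bass.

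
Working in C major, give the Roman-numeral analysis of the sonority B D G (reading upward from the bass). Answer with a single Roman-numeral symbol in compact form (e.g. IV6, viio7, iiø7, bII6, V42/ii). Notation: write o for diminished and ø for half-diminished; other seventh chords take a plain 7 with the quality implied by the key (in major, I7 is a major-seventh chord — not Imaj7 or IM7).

The pitches G-B-D form a major triad rooted on G.
In C major, G is the dominant; the diatonic major triad there is V.
With B in the bass the chord is in first inversion, so the figured bass is 6.

V6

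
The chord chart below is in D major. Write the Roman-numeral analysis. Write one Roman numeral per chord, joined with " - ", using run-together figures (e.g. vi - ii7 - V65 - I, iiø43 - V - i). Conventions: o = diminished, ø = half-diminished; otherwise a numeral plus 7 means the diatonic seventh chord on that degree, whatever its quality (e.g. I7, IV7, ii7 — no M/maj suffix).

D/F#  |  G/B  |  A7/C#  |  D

I6 - IV6 - V65 - I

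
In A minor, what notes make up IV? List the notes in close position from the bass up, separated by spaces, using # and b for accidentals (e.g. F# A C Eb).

IV is the major subdominant, borrowed from the parallel major. In A minor that root is D.
So the chord is D-F#-A.

D F# A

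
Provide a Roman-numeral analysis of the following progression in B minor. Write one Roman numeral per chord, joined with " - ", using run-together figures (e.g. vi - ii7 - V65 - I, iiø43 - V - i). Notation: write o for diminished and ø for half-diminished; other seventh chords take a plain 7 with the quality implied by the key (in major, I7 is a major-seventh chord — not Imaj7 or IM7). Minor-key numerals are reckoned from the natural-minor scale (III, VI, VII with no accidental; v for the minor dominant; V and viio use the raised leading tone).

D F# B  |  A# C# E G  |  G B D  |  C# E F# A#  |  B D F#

i6 - viio7 - VI - V43 - i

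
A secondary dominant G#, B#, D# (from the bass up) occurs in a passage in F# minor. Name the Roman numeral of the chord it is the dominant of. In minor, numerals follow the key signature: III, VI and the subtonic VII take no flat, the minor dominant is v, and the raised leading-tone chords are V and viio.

The chord is a major triad on G#.
A dominant resolves down a perfect fifth: G# → C#. In F# minor, C# is scale degree 5, i.e. V.

V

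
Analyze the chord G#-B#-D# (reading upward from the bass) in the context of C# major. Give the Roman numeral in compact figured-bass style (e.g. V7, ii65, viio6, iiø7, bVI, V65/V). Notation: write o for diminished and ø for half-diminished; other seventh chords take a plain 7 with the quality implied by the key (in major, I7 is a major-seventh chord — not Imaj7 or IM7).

The pitches G#-B#-D# form a major triad rooted on G#.
In C# major, G# is the dominant; the diatonic major triad there is V.

V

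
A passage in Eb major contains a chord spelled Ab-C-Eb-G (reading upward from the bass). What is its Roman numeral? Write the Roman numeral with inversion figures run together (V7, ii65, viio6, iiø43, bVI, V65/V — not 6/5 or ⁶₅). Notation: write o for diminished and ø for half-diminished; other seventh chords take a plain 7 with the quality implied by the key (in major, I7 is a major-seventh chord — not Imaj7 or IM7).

IV7

Stacked in thirds the chord is Ab-C-Eb-G: a major seventh chord on Ab.
In Eb major, Ab is the subdominant; the diatonic major seventh chord there is IV7.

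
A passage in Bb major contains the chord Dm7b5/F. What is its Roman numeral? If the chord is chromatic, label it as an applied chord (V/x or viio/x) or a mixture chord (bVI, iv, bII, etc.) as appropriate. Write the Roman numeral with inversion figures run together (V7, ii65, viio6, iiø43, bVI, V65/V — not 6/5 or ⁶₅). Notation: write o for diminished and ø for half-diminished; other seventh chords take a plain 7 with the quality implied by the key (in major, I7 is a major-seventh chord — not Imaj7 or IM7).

Stacked in thirds the chord is D-F-Ab-C: a half-diminished seventh chord on D.
D sits a half step below Eb (IV in Bb major); a diminished chord there is the applied leading-tone chord of IV.
With F in the bass the chord is in first inversion, so the figured bass is 65.

viiø65/IV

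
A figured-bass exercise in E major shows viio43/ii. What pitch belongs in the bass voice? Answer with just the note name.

B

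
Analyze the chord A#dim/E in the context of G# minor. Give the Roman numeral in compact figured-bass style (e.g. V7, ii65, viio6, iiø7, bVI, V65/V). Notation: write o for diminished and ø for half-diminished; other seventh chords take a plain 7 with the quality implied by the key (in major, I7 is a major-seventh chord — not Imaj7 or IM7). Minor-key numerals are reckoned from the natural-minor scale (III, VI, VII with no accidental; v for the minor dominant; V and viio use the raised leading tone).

iio64

Stacked in thirds the chord is A#-C#-E: a diminished triad on A#.
In G# minor, A# is the supertonic; the diatonic diminished triad there is iio.
With E in the bass the chord is in second inversion, so the figured bass is 64.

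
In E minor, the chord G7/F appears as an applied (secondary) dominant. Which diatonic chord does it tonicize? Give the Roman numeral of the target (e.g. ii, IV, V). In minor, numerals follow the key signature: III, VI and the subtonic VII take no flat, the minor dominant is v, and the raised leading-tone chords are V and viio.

The chord is a dominant seventh chord on G.
A dominant resolves down a perfect fifth: G → C. In E minor, C is scale degree 6, i.e. VI.

VI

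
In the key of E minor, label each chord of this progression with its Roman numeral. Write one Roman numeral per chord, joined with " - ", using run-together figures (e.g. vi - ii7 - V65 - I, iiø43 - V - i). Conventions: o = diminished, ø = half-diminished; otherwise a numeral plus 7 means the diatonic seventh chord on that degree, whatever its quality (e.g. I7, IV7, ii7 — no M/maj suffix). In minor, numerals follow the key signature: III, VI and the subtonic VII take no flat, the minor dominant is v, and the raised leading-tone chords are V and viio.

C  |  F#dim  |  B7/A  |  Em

VI - iio - V42 - i

C has root C, degree 6 in E minor, so VI.
F#dim has root F#, degree 2 in E minor, so iio.
B7/A has root B, degree 5 in E minor, so V42.
Em has root E, degree 1 in E minor, so i.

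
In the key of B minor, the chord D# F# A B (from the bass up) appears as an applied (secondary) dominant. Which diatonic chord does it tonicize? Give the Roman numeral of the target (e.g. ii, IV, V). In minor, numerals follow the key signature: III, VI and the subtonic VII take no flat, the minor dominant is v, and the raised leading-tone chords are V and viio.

iv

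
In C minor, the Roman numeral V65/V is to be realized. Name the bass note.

F#

The applied chord V65/V is rooted on D: D-F#-A-C.
The figure 65 means first inversion — the third is in the bass.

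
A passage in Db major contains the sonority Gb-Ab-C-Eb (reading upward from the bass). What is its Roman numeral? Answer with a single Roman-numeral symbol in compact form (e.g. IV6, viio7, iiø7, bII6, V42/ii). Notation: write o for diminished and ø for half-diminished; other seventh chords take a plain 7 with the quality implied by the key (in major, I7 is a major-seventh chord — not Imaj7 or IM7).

V42

The pitches Ab-C-Eb-Gb form a dominant seventh chord rooted on Ab.
Ab is scale degree 5 in Db major, and a dominant seventh chord on that degree is written V7.
With Gb in the bass the chord is in third inversion, so the figured bass is 42.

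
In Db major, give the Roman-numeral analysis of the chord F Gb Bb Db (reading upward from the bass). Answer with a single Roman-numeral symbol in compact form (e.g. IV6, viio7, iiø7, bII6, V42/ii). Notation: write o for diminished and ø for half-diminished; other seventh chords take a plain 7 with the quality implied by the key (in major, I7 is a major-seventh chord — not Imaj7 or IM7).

Stacked in thirds the chord is Gb-Bb-Db-F: a major seventh chord on Gb.
Gb is scale degree 4 in Db major, and a major seventh chord on that degree is written IV7.
With F in the bass the chord is in third inversion, so the figured bass is 42.

IV42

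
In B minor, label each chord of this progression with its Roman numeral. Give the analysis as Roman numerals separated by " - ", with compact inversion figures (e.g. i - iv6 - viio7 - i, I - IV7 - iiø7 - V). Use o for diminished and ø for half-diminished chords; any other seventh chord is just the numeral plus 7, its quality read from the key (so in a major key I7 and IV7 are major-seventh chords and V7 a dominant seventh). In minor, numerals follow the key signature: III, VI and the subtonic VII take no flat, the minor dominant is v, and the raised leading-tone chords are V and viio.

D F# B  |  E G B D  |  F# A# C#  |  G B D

D-F#-B has root B, degree 1 in B minor, so i6.
E-G-B-D has root E, degree 4 in B minor, so iv7.
F#-A#-C#: root F# is the dominant; major triad there is V.
G-B-D: root G is the submediant; major triad there is VI.

i6 - iv7 - V - VI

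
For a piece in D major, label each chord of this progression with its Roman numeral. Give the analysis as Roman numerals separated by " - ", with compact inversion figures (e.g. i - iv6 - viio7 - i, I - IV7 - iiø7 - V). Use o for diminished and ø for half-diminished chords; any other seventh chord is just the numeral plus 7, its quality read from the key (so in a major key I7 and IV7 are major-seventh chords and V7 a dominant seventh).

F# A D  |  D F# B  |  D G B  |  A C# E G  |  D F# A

I6 - vi6 - IV64 - V7 - I

F#-A-D: major triad on D = scale degree 1 → I6.
D-F#-B has root B, degree 6 in D major, so vi6.
D-G-B: major triad on G = scale degree 4 → IV64.
A-C#-E-G: dominant seventh chord on A = scale degree 5 → V7.
D-F#-A has root D, degree 1 in D major, so I.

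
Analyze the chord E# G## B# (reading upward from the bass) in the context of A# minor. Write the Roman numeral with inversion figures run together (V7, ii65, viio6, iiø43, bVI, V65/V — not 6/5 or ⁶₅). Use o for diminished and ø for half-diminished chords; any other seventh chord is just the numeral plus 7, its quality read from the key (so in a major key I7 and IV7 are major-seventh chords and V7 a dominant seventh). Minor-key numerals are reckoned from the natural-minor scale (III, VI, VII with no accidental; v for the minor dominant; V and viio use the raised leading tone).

V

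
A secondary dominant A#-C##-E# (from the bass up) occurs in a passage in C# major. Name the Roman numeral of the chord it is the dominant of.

ii

The chord is a major triad on A#.
A dominant resolves down a perfect fifth: A# → D#. In C# major, D# is scale degree 2, i.e. ii.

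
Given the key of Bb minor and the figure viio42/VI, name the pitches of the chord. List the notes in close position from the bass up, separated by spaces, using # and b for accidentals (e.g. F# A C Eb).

viio42/VI is a secondary leading-tone chord. The target VI is Gb in Bb minor; the applied chord is rooted a semitone below, on F.
Building a fully diminished seventh chord on F gives F-Ab-Cb-Ebb.
The figured bass 42 indicates third inversion, placing the seventh (Ebb) in the bass: Ebb-F-Ab-Cb.

Ebb F Ab Cb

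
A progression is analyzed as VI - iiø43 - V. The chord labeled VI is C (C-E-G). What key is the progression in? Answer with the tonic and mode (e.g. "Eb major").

E minor

VI is given as C-E-G — a major triad with root C.
Counting down 5 scale steps from C places the tonic on E; a major triad on degree 6 is diatonic only in minor.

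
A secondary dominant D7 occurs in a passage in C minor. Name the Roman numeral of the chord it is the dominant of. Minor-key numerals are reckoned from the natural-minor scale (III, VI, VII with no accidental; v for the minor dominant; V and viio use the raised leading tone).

The chord is a dominant seventh chord on D.
A dominant resolves down a perfect fifth: D → G. In C minor, G is scale degree 5, i.e. V.

V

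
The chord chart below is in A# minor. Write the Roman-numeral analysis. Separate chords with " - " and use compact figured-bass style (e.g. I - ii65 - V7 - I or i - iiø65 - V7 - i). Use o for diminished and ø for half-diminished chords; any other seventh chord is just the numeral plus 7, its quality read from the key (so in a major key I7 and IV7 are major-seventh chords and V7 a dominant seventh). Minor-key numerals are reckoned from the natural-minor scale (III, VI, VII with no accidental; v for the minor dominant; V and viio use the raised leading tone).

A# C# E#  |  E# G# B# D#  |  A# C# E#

A#-C#-E# has root A#, degree 1 in A# minor, so i.
E#-G#-B#-D# has root E#, degree 5 in A# minor, so v7.
A#-C#-E#: minor triad on A# = scale degree 1 → i.

i - v7 - i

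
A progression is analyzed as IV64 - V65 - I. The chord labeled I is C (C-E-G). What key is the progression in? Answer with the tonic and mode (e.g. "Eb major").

I is given as C-E-G — a major triad with root C.
If C is scale degree 1 and the mode makes that degree carry a major triad, the tonic is C and the mode is major.

C major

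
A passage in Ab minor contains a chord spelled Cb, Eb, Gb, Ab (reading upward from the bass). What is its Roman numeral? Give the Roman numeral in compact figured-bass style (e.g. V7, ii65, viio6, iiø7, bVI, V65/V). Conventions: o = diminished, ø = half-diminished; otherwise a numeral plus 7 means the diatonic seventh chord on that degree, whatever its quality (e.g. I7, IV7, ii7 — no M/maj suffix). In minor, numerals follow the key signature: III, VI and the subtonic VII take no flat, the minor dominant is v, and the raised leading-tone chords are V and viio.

i65

The pitches Ab-Cb-Eb-Gb form a minor seventh chord rooted on Ab.
In Ab minor, Ab is the tonic; the diatonic minor seventh chord there is i7.
With Cb in the bass the chord is in first inversion, so the figured bass is 65.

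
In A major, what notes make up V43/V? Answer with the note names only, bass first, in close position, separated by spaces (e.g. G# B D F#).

F# A B D#

V43/V is a secondary dominant — the dominant seventh of V. V in A major is E, so the applied chord's root is B, a perfect fifth above.
Building a dominant seventh chord on B gives B-D#-F#-A.
The figured bass 43 indicates second inversion, placing the fifth (F#) in the bass: F#-A-B-D#.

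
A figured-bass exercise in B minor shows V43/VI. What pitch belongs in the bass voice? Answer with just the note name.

A

The applied chord V43/VI is rooted on D: D-F#-A-C.
The figure 43 means second inversion — the fifth is in the bass.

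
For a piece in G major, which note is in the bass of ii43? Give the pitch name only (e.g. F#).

ii in G major has root A; the chord is A-C-E-G.
The figure 43 means second inversion — the fifth is in the bass.

E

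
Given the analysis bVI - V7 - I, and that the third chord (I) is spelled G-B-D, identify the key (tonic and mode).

G major

I is given as G-B-D — a major triad with root G.
If G is scale degree 1 and the mode makes that degree carry a major triad, the tonic is G and the mode is major.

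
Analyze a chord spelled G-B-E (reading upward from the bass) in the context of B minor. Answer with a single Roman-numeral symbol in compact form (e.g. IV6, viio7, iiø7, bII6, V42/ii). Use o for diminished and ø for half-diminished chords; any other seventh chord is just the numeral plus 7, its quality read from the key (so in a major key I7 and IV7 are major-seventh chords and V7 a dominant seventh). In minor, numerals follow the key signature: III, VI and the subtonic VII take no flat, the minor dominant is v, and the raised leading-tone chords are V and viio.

iv6

Stacked in thirds the chord is E-G-B: a minor triad on E.
In B minor, E is the subdominant; the diatonic minor triad there is iv.
With G in the bass the chord is in first inversion, so the figured bass is 6.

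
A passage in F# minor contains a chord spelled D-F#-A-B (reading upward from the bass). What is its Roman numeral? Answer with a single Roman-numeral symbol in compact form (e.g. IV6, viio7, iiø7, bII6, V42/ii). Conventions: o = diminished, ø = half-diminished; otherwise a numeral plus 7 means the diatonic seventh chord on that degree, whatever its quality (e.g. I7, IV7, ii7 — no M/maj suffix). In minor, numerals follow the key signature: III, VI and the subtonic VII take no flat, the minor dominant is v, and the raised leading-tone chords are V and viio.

iv65

Stacked in thirds the chord is B-D-F#-A: a minor seventh chord on B.
B is scale degree 4 in F# minor, and a minor seventh chord on that degree is written iv7.
With D in the bass the chord is in first inversion, so the figured bass is 65.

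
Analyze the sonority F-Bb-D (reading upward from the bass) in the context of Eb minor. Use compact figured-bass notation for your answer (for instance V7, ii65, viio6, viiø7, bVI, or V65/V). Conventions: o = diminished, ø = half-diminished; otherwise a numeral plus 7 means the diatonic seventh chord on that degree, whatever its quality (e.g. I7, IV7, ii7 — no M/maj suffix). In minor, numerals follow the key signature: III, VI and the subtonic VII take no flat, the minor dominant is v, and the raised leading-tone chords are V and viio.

V64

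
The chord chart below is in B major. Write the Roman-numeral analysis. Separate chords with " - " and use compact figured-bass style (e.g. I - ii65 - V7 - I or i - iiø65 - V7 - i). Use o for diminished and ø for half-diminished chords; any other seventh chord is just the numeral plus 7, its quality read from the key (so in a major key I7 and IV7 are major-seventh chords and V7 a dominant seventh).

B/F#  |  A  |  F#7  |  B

I64 - bVII - V7 - I

B/F# has root B, degree 1 in B major, so I64.
A: A with this quality isn't in the key; it's bVII, borrowed from the parallel minor.
F#7: dominant seventh chord on F# = scale degree 5 → V7.
B has root B, degree 1 in B major, so I.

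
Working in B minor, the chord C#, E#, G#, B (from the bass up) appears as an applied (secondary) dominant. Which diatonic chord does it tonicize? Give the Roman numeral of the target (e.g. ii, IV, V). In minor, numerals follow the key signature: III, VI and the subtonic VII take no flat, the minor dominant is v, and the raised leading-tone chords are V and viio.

V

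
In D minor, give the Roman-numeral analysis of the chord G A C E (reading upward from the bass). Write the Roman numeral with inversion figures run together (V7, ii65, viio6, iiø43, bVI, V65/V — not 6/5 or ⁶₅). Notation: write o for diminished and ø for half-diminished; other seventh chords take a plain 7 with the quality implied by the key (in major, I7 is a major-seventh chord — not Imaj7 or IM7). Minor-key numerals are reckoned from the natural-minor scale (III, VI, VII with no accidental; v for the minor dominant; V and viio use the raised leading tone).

Stacked in thirds the chord is A-C-E-G: a minor seventh chord on A.
A is scale degree 5 in D minor, and a minor seventh chord on that degree is written v7.
With G in the bass the chord is in third inversion, so the figured bass is 42.

v42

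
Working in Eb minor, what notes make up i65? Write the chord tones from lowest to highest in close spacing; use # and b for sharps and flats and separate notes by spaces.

Gb Bb Db Eb

The numeral's case and figure indicate a minor seventh chord. In Eb minor its root, the tonic, is Eb.
Stacking thirds from Eb gives Eb-Gb-Bb-Db.
The figured bass 65 indicates first inversion, placing the third (Gb) in the bass: Gb-Bb-Db-Eb.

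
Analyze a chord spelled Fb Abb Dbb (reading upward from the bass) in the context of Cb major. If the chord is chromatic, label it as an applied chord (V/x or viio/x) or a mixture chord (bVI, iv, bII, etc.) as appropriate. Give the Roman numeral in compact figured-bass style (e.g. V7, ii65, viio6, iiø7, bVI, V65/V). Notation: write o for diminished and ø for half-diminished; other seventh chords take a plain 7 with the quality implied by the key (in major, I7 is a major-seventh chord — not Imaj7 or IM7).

Stacked in thirds the chord is Dbb-Fb-Abb: a major triad on Dbb.
Dbb is the lowered second degree of Cb major (diatonic 2 would be Db). This is the Neapolitan sixth — a major triad on the lowered second degree, here in its customary first inversion.
With Fb in the bass the chord is in first inversion, so the figured bass is 6.

bII6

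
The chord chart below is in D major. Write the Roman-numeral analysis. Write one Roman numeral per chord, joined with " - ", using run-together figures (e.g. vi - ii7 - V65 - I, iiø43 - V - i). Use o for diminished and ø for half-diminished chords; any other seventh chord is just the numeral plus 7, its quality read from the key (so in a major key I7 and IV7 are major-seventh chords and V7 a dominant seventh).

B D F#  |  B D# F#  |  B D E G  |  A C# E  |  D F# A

B-D-F#: minor triad on B = scale degree 6 → vi.
B-D#-F#: chromatic; B is V of ii, so V/ii.
B-D-E-G: root E is the supertonic; minor seventh chord there is ii43.
A-C#-E: root A is the dominant; major triad there is V.
D-F#-A has root D, degree 1 in D major, so I.

vi - V/ii - ii43 - V - I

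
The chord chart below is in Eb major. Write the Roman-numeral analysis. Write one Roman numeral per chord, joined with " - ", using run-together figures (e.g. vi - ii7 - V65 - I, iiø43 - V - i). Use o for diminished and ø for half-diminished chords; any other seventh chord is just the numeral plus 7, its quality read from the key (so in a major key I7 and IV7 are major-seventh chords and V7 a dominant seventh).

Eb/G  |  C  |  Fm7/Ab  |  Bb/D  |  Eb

I6 - V/ii - ii65 - V6 - I

Eb/G: root Eb is the tonic; major triad there is I6.
C is the secondary dominant of ii (major triad on C): V/ii.
Fm7/Ab: root F is the supertonic; minor seventh chord there is ii65.
Bb/D has root Bb, degree 5 in Eb major, so V6.
Eb: root Eb is the tonic; major triad there is I.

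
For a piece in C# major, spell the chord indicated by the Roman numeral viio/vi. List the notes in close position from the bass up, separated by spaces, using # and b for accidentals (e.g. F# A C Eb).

G## B# D#

viio/vi is a secondary leading-tone chord. The target vi is A# in C# major; the applied chord is rooted a semitone below, on G##.
Building a diminished triad on G## gives G##-B#-D#.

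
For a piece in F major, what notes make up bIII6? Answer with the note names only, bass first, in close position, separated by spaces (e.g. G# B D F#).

C Eb Ab

bIII6 is a major triad on the lowered third degree, borrowed from the parallel minor. In F major that root is Ab.
So the chord is Ab-C-Eb, a major triad.
The figured bass 6 indicates first inversion, placing the third (C) in the bass: C-Eb-Ab.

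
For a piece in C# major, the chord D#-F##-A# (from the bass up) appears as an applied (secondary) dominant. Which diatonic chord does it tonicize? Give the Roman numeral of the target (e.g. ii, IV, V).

The chord is a major triad on D#.
A dominant resolves down a perfect fifth: D# → G#. In C# major, G# is scale degree 5, i.e. V.

V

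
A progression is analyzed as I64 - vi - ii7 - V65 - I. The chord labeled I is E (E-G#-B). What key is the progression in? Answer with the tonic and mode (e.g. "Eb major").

The chord E is a major triad rooted on E; its label is I.
If E is scale degree 1 and the mode makes that degree carry a major triad, the tonic is E and the mode is major.

E major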